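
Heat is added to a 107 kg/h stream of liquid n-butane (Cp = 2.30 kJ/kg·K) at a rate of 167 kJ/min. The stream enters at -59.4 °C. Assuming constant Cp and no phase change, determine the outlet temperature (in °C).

Q = 167 kJ/min = 10020 kJ/h
ΔT = Q/(ṁ·Cp) = 10020/(107×2.30) = 40.715 K
T_out = -59.4 + 40.715 = -18.685 °C

T_out = -18.7 °C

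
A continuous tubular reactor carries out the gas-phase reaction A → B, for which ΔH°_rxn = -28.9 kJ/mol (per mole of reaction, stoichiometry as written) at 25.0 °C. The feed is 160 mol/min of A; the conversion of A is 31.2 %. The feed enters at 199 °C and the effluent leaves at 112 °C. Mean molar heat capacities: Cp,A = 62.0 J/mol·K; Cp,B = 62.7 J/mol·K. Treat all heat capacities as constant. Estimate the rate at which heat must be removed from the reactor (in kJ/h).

Q_out = 138000 kJ/h

Extent of reaction ξ = 0.312 × 160 = 49.92 mol/min
Reaction term: ξ·ΔH°_rxn = 49.92 × -28.9 = -1442.7 kJ/min
Sensible, feed 199→25 °C: -1726.1 kJ/min
Outlet flows (mol/min): A 110.08, B 49.92
Sensible, products 25→112 °C: 866.08 kJ/min
Q = ΔH = -2302.7 kJ/min = -38.378 kW
Heat removed = 138160 kJ/h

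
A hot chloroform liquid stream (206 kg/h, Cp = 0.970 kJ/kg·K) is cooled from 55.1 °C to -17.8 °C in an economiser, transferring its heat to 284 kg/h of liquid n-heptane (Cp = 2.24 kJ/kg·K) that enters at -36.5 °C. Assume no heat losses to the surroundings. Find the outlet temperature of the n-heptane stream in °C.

T_c,out = -13.6 °C

Heat released by hot stream: Q = 206 × 0.970 × (55.1 − -17.8) = 14567 kJ/h
Energy balance on cold side (adiabatic exchanger): Q = ṁ_c·Cp_c·(T_c,out − T_c,in)
T_c,out = -36.5 + 14567/(284 × 2.24) = -13.602 °C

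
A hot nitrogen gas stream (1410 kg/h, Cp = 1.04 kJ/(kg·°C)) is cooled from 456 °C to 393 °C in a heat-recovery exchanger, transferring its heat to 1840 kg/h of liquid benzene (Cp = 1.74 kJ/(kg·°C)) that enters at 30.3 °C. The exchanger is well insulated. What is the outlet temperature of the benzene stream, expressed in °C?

Heat released by hot stream: Q = 1410 × 1.04 × (456 − 393) = 92383 kJ/h
Energy balance on cold side (adiabatic exchanger): Q = ṁ_c·Cp_c·(T_c,out − T_c,in)
T_c,out = 30.3 + 92383/(1840 × 1.74) = 59.155 °C

T_c,out = 59.2 °C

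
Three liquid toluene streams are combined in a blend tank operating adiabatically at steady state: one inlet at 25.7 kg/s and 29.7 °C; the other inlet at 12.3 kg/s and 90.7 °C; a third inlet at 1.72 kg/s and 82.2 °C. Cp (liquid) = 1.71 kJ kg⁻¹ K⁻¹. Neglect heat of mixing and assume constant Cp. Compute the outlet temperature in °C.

No heat crosses the boundary, so H_out = H_in.
T_out = Σ ṁᵢCp,ᵢTᵢ / Σ ṁᵢCp,ᵢ
      = 3454.7 / 67.921 = 50.863 °C

T_out = 50.9 °C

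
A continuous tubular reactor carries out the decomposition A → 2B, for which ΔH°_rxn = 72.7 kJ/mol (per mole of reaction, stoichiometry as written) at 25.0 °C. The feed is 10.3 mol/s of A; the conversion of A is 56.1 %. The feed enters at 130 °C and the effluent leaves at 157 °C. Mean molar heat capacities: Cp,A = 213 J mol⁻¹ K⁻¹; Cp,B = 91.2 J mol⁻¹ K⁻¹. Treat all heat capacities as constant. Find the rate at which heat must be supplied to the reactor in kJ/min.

Extent of reaction ξ = 0.561 × 10.3 = 5.7783 mol/s
Reaction term: ξ·ΔH°_rxn = 5.7783 × 72.7 = 420.08 kJ/s
Sensible, feed 130→25 °C: -230.36 kJ/s
Outlet flows (mol/s): A 4.5217, B 11.557
Sensible, products 25→157 °C: 266.26 kJ/s
Q = ΔH = 455.98 kJ/s = 455.98 kW
Heat supplied = 27359 kJ/min

Q_in = 27400 kJ/min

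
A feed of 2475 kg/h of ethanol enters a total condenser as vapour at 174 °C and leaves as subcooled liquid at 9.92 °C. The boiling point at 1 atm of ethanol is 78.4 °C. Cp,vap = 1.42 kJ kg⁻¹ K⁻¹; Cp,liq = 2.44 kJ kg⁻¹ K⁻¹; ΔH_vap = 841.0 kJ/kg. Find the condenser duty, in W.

vapour 174→78.4 °C: -135.75 kJ/kg
condensation at 78.4 °C: -841 kJ/kg
liquid 78.4→9.92 °C: -167.09 kJ/kg
Δh = -135.75 + -841 + -167.09 = -1143.8 kJ/kg
Q = ṁ·Δh = 2475 kg/h × -1143.8 kJ/kg = -2.831e+06 kJ/h
|Q| = 786.39 kW = 786390 W

Q_c = 786000 W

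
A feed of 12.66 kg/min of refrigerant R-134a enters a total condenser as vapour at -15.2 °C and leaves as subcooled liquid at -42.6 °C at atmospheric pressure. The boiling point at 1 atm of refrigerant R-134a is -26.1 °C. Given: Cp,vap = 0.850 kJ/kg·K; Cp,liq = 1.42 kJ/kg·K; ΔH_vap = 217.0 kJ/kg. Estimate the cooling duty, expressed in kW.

vapour -15.2→-26.1 °C: -9.265 kJ/kg
condensation at -26.1 °C: -217 kJ/kg
liquid -26.1→-42.6 °C: -23.43 kJ/kg
Δh = -9.265 + -217 + -23.43 = -249.69 kJ/kg
Q = ṁ·Δh = 12.66 kg/min × -249.69 kJ/kg = -3161.1 kJ/min
|Q| = 52.686 kW

Q_c = 52.7 kW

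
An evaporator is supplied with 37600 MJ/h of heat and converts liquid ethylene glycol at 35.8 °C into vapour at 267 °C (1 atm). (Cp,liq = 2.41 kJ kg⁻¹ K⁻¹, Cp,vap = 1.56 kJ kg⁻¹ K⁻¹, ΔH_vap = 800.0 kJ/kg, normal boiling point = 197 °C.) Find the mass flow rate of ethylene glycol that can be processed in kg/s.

Δh = 2.41×(197−35.8) + 800.0 + 1.56×(267−197) = 1297.7 kJ/kg
Q = 37600 MJ/h = 10444 kJ/s = 10444 kJ/s
ṁ = Q/Δh = 10444 / 1297.7 = 8.0485 kg/s

ṁ = 8.05 kg/s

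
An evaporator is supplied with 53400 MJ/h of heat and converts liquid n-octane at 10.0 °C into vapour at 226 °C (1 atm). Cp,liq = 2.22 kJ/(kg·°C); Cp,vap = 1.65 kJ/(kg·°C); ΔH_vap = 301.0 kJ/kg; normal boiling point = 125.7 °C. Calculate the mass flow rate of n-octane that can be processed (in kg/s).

ṁ = 20.5 kg/s

Δh = 2.22×(125.7−10.0) + 301.0 + 1.65×(226−125.7) = 723.35 kJ/kg
Q = 53400 MJ/h = 14833 kJ/s = 14833 kJ/s
ṁ = Q/Δh = 14833 / 723.35 = 20.506 kg/s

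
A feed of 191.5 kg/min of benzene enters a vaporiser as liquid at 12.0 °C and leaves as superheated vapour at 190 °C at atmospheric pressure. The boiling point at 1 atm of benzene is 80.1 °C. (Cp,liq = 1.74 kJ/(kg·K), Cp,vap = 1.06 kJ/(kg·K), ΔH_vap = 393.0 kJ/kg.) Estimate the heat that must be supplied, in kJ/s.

Q = 2000 kJ/s

liquid 12.0→80.1 °C: 118.49 kJ/kg
vaporisation at 80.1 °C: 393 kJ/kg
vapour 80.1→190 °C: 116.49 kJ/kg
Δh = 118.49 + 393 + 116.49 = 627.99 kJ/kg
Q = ṁ·Δh = 191.5 kg/min × 627.99 kJ/kg = 120260 kJ/min
|Q| = 2004.3 kW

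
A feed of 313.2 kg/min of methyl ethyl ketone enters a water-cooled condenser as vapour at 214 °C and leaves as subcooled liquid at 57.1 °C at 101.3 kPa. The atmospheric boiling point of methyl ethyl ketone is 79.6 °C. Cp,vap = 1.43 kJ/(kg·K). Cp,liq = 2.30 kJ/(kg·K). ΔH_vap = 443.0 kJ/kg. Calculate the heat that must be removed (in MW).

vapour 214→79.6 °C: -192.19 kJ/kg
condensation at 79.6 °C: -443 kJ/kg
liquid 79.6→57.1 °C: -51.75 kJ/kg
Δh = -192.19 + -443 + -51.75 = -686.94 kJ/kg
Q = ṁ·Δh = 313.2 kg/min × -686.94 kJ/kg = -215150 kJ/min
|Q| = 3585.8 kW = 3.5858 MW

Q_c = 3.59 MW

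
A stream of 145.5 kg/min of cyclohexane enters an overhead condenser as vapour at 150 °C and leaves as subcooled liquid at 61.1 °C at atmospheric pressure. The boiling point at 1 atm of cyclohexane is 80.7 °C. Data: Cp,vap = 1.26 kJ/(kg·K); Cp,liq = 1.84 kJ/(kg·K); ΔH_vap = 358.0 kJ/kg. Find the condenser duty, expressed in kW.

vapour 150→80.7 °C: -87.318 kJ/kg
condensation at 80.7 °C: -358 kJ/kg
liquid 80.7→61.1 °C: -36.064 kJ/kg
Δh = -87.318 + -358 + -36.064 = -481.38 kJ/kg
Q = ṁ·Δh = 145.5 kg/min × -481.38 kJ/kg = -70041 kJ/min
|Q| = 1167.4 kW

Q_c = 1170 kW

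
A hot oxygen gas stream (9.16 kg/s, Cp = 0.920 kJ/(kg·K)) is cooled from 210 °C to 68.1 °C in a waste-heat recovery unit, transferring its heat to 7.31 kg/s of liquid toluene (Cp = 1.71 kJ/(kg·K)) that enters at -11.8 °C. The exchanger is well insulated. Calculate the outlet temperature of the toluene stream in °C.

T_c,out = 83.9 °C

Heat released by hot stream: Q = 9.16 × 0.920 × (210 − 68.1) = 1195.8 kJ/s
Energy balance on cold side (adiabatic exchanger): Q = ṁ_c·Cp_c·(T_c,out − T_c,in)
T_c,out = -11.8 + 1195.8/(7.31 × 1.71) = 83.865 °C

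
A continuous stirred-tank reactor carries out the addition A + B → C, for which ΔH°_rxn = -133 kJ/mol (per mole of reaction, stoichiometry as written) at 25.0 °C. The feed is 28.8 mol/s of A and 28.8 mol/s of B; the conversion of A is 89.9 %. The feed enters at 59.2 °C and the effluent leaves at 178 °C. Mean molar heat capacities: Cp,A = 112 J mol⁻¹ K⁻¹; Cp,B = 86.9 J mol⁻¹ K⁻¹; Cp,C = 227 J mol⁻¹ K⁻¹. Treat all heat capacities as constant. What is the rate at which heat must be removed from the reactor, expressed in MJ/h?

Extent of reaction ξ = 0.899 × 28.8 = 25.891 mol/s
Reaction term: ξ·ΔH°_rxn = 25.891 × -133 = -3443.5 kJ/s
Sensible, feed 59.2→25 °C: -195.91 kJ/s
Outlet flows (mol/s): A 2.9088, B 2.9088, C 25.891
Sensible, products 25→178 °C: 987.75 kJ/s
Q = ΔH = -2651.7 kJ/s = -2651.7 kW
Heat removed = 9546.1 MJ/h

Q_out = 9550 MJ/h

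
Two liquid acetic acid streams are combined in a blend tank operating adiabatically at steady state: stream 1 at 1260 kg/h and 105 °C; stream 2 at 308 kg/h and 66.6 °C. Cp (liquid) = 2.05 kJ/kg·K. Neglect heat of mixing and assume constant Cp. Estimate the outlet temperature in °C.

T_out = 97.5 °C

Energy balance with Q = 0: Σ ṁᵢCp,ᵢ(T_out − Tᵢ) = 0
T_out = Σ ṁᵢCp,ᵢTᵢ / Σ ṁᵢCp,ᵢ
      = 313270 / 3214.4 = 97.457 °C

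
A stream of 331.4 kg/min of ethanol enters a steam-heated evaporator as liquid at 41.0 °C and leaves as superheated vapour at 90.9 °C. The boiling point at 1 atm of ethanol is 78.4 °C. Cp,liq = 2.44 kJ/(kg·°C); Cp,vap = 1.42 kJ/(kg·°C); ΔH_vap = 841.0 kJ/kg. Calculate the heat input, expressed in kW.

Q = 5250 kW

liquid 41.0→78.4 °C: 91.256 kJ/kg
vaporisation at 78.4 °C: 841 kJ/kg
vapour 78.4→90.9 °C: 17.75 kJ/kg
Δh = 91.256 + 841 + 17.75 = 950.01 kJ/kg
Q = ṁ·Δh = 331.4 kg/min × 950.01 kJ/kg = 314830 kJ/min
|Q| = 5247.2 kW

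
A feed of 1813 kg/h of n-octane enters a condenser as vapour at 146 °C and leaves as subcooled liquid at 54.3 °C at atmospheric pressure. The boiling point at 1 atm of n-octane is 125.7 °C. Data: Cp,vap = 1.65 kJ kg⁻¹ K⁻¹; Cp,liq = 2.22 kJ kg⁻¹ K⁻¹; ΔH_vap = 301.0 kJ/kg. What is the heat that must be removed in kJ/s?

Q_c = 248 kJ/s

vapour 146→125.7 °C: -33.495 kJ/kg
condensation at 125.7 °C: -301 kJ/kg
liquid 125.7→54.3 °C: -158.51 kJ/kg
Δh = -33.495 + -301 + -158.51 = -493 kJ/kg
Q = ṁ·Δh = 1813 kg/h × -493 kJ/kg = -893810 kJ/h
|Q| = 248.28 kW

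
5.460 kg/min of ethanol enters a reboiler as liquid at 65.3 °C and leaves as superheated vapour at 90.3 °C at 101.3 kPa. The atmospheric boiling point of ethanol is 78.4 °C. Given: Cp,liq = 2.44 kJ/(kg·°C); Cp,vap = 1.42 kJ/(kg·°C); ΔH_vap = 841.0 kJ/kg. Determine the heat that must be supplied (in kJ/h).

liquid 65.3→78.4 °C: 31.964 kJ/kg
vaporisation at 78.4 °C: 841 kJ/kg
vapour 78.4→90.3 °C: 16.898 kJ/kg
Δh = 31.964 + 841 + 16.898 = 889.86 kJ/kg
Q = ṁ·Δh = 5.460 kg/min × 889.86 kJ/kg = 4858.6 kJ/min
|Q| = 80.977 kW = 291520 kJ/h

Q = 292000 kJ/h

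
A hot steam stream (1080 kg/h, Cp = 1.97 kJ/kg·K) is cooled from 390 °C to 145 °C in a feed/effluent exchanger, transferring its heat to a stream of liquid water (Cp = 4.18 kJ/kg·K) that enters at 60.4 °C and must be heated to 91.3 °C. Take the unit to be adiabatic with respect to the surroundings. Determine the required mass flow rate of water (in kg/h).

Heat released by hot stream: Q = 1080 × 1.97 × (390 − 145) = 521260 kJ/h
Energy balance on cold side (adiabatic exchanger): Q = ṁ_c·Cp_c·(T_c,out − T_c,in)
ṁ_c = 521260 / [4.18 × (91.3 − 60.4)] = 4035.7 kg/h

ṁ_c = 4040 kg/h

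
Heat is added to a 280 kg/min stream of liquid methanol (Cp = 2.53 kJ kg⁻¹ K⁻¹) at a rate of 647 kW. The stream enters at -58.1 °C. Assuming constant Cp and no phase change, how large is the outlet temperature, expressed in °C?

T_out = -3.30 °C

Q = 647 kW = 38820 kJ/min
ΔT = Q/(ṁ·Cp) = 38820/(280×2.53) = 54.8 K
T_out = -58.1 + 54.8 = -3.3005 °C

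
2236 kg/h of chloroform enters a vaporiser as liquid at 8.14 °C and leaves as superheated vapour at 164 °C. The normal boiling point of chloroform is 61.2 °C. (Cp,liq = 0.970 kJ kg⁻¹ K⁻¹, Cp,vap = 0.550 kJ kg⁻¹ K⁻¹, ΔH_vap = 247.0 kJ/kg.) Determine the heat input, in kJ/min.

liquid 8.14→61.2 °C: 51.468 kJ/kg
vaporisation at 61.2 °C: 247 kJ/kg
vapour 61.2→164 °C: 56.54 kJ/kg
Δh = 51.468 + 247 + 56.54 = 355.01 kJ/kg
Q = ṁ·Δh = 2236 kg/h × 355.01 kJ/kg = 793800 kJ/h
|Q| = 220.5 kW = 13230 kJ/min

Q = 13200 kJ/min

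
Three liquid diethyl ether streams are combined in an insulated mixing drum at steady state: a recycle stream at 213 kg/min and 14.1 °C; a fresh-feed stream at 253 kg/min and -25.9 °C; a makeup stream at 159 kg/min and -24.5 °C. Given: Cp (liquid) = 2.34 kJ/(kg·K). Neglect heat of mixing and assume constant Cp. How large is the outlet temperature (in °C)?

No heat crosses the boundary, so H_out = H_in.
Σ ṁᵢCp,ᵢTᵢ = 213×2.34×14.1 + 253×2.34×-25.9 + 159×2.34×-24.5 = -17421
Σ ṁᵢCp,ᵢ = 213×2.34 + 253×2.34 + 159×2.34 = 1462.5
T_out = -17421 / 1462.5 = -11.912 °C

T_out = -11.9 °C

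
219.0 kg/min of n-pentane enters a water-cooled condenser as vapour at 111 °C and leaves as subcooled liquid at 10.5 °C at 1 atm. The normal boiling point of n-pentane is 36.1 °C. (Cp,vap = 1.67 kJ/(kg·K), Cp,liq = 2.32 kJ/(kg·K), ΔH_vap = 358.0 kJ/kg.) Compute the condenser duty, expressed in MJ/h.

Q_c = 7130 MJ/h

vapour 111→36.1 °C: -125.08 kJ/kg
condensation at 36.1 °C: -358 kJ/kg
liquid 36.1→10.5 °C: -59.392 kJ/kg
Δh = -125.08 + -358 + -59.392 = -542.48 kJ/kg
Q = ṁ·Δh = 219.0 kg/min × -542.48 kJ/kg = -118800 kJ/min
|Q| = 1980 kW = 7128.1 MJ/h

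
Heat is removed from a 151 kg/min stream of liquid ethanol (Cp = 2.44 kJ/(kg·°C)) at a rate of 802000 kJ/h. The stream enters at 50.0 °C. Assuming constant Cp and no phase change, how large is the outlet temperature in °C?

Q = 802000 kJ/h = 13367 kJ/min
ΔT = Q/(ṁ·Cp) = 13367/(151×2.44) = 36.279 K
T_out = 50.0 − 36.279 = 13.721 °C

T_out = 13.7 °C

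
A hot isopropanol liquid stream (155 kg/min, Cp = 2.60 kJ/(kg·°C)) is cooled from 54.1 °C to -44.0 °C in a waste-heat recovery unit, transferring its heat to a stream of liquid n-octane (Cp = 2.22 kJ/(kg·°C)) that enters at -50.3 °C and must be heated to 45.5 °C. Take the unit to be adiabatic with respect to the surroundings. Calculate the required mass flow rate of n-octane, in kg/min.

ṁ_c = 186 kg/min

Heat released by hot stream: Q = 155 × 2.60 × (54.1 − -44.0) = 39534 kJ/min
Energy balance on cold side (adiabatic exchanger): Q = ṁ_c·Cp_c·(T_c,out − T_c,in)
ṁ_c = 39534 / [2.22 × (45.5 − -50.3)] = 185.89 kg/min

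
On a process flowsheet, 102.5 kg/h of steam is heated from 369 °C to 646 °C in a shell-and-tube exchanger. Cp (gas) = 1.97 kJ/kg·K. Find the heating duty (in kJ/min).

Q = 932 kJ/min

Q = ṁ·Cp·ΔT = 102.5 × 1.97 × (646 − 369) = 55933 kJ/h
Converting: 55933 / 3600 s = 15.537 kW
Heating duty = 932.22 kJ/min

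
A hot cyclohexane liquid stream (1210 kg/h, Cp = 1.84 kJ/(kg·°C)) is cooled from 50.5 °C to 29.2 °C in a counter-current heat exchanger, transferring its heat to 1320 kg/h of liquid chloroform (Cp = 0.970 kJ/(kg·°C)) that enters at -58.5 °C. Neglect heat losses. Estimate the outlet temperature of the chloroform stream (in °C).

T_c,out = -21.5 °C

Heat released by hot stream: Q = 1210 × 1.84 × (50.5 − 29.2) = 47422 kJ/h
Energy balance on cold side (adiabatic exchanger): Q = ṁ_c·Cp_c·(T_c,out − T_c,in)
T_c,out = -58.5 + 47422/(1320 × 0.970) = -21.463 °C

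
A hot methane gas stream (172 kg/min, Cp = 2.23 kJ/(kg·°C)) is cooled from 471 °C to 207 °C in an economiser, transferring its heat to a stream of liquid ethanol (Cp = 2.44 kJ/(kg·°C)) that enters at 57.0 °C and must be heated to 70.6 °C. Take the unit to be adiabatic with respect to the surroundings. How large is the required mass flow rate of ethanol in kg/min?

Heat released by hot stream: Q = 172 × 2.23 × (471 − 207) = 101260 kJ/min
Energy balance on cold side (adiabatic exchanger): Q = ṁ_c·Cp_c·(T_c,out − T_c,in)
ṁ_c = 101260 / [2.44 × (70.6 − 57.0)] = 3051.5 kg/min

ṁ_c = 3050 kg/min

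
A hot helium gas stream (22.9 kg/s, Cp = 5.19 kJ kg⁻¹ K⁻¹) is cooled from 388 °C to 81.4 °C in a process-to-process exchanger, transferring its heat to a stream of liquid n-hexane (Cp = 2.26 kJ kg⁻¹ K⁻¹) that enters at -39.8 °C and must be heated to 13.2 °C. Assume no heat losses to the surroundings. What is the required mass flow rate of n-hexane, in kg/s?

Heat released by hot stream: Q = 22.9 × 5.19 × (388 − 81.4) = 36440 kJ/s
Energy balance on cold side (adiabatic exchanger): Q = ṁ_c·Cp_c·(T_c,out − T_c,in)
ṁ_c = 36440 / [2.26 × (13.2 − -39.8)] = 304.22 kg/s

ṁ_c = 304 kg/s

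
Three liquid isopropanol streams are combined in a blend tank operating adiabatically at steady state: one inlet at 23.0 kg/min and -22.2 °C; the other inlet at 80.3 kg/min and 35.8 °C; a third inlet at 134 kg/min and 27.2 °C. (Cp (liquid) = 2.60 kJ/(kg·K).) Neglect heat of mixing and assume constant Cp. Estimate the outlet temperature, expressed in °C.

T_out = 25.3 °C

Adiabatic, steady state ⇒ Σ ṁᵢCp,ᵢ(T_out − Tᵢ) = 0
T_out = Σ ṁᵢCp,ᵢTᵢ / Σ ṁᵢCp,ᵢ
      = 15623 / 616.98 = 25.322 °C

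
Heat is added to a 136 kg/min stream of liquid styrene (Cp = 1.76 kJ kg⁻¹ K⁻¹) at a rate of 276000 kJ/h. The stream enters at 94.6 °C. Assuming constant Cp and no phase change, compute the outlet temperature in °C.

T_out = 114 °C

Q = 276000 kJ/h = 4600 kJ/min
ΔT = Q/(ṁ·Cp) = 4600/(136×1.76) = 19.218 K
T_out = 94.6 + 19.218 = 113.82 °C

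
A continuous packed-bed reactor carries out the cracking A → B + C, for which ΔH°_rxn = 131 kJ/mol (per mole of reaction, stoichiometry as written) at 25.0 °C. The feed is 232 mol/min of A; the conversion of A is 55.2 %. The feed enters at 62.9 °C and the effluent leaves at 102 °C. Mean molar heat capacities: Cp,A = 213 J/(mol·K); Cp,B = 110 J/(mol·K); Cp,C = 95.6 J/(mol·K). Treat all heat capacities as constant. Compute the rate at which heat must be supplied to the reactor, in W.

Extent of reaction ξ = 0.552 × 232 = 128.06 mol/min
Reaction term: ξ·ΔH°_rxn = 128.06 × 131 = 16776 kJ/min
Sensible, feed 62.9→25 °C: -1872.9 kJ/min
Outlet flows (mol/min): A 103.94, B 128.06, C 128.06
Sensible, products 25→102 °C: 3732.1 kJ/min
Q = ΔH = 18636 kJ/min = 310.59 kW
Heat supplied = 310590 W

Q_in = 311000 W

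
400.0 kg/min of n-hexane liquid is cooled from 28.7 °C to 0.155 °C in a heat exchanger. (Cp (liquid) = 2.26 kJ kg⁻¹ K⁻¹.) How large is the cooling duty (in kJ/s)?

Q = ṁ·Cp·ΔT = 400.0 × 2.26 × (0.155 − 28.7) = -25805 kJ/min
Converting: 25805 / 60 s = 430.08 kW

Q_c = 430 kJ/s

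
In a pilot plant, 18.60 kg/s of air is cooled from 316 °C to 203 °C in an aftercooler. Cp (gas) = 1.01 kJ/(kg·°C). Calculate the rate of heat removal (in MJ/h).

Q = ṁ·Cp·ΔT = 18.60 × 1.01 × (203 − 316) = -2122.8 kJ/s
Cooling duty = 7642.1 MJ/h

Q_c = 7640 MJ/h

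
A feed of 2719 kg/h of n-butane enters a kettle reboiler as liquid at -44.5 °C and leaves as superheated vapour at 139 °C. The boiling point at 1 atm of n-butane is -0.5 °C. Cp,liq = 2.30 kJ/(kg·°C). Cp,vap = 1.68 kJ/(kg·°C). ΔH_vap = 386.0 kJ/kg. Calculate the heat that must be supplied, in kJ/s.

Q = 545 kJ/s

liquid -44.5→-0.5 °C: 101.2 kJ/kg
vaporisation at -0.5 °C: 386 kJ/kg
vapour -0.5→139 °C: 234.36 kJ/kg
Δh = 101.2 + 386 + 234.36 = 721.56 kJ/kg
Q = ṁ·Δh = 2719 kg/h × 721.56 kJ/kg = 1.9619e+06 kJ/h
|Q| = 544.98 kW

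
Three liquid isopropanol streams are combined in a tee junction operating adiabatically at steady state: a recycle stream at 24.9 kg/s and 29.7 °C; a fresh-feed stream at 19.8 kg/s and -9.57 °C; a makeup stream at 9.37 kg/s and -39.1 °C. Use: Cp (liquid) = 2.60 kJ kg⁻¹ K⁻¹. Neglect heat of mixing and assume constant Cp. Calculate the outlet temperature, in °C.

T_out = 3.40 °C

No heat crosses the boundary, so H_out = H_in.
Σ ṁᵢCp,ᵢTᵢ = 24.9×2.60×29.7 + 19.8×2.60×-9.57 + 9.37×2.60×-39.1 = 477.56
Σ ṁᵢCp,ᵢ = 24.9×2.60 + 19.8×2.60 + 9.37×2.60 = 140.58
T_out = 477.56 / 140.58 = 3.397 °C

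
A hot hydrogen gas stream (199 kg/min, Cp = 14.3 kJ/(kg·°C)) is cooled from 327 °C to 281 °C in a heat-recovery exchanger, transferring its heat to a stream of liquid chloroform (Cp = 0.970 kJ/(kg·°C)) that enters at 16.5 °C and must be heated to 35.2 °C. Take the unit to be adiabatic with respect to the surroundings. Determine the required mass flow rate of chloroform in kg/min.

ṁ_c = 7220 kg/min

Heat released by hot stream: Q = 199 × 14.3 × (327 − 281) = 130900 kJ/min
Energy balance on cold side (adiabatic exchanger): Q = ṁ_c·Cp_c·(T_c,out − T_c,in)
ṁ_c = 130900 / [0.970 × (35.2 − 16.5)] = 7216.6 kg/min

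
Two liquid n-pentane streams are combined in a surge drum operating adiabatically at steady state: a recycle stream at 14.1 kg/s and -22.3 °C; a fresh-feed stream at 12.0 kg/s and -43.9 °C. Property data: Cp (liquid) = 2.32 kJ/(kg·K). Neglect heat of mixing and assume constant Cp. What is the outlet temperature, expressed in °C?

No heat crosses the boundary, so H_out = H_in.
T_out = Σ ṁᵢCp,ᵢTᵢ / Σ ṁᵢCp,ᵢ
      = -1951.7 / 60.552 = -32.231 °C

T_out = -32.2 °C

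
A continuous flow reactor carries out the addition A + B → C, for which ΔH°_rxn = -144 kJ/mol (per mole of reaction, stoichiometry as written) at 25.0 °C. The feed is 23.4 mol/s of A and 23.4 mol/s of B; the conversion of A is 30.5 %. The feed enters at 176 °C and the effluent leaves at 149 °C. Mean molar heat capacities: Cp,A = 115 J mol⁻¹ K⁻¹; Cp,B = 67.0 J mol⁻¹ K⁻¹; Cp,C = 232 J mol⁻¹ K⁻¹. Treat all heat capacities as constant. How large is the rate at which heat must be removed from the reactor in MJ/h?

Extent of reaction ξ = 0.305 × 23.4 = 7.137 mol/s
Reaction term: ξ·ΔH°_rxn = 7.137 × -144 = -1027.7 kJ/s
Sensible, feed 176→25 °C: -643.08 kJ/s
Outlet flows (mol/s): A 16.263, B 16.263, C 7.137
Sensible, products 25→149 °C: 572.34 kJ/s
Q = ΔH = -1098.5 kJ/s = -1098.5 kW
Heat removed = 3954.5 MJ/h

Q_out = 3950 MJ/h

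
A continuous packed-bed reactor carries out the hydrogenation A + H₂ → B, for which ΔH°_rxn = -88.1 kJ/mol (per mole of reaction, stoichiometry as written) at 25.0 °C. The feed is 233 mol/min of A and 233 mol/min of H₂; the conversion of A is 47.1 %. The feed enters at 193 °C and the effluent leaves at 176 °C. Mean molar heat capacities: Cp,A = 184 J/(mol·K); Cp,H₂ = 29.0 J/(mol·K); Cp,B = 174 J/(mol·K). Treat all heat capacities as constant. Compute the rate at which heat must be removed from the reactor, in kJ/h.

Extent of reaction ξ = 0.471 × 233 = 109.74 mol/min
Reaction term: ξ·ΔH°_rxn = 109.74 × -88.1 = -9668.4 kJ/min
Sensible, feed 193→25 °C: -8337.7 kJ/min
Outlet flows (mol/min): A 123.26, H₂ 123.26, B 109.74
Sensible, products 25→176 °C: 6847.7 kJ/min
Q = ΔH = -11158 kJ/min = -185.97 kW
Heat removed = 669500 kJ/h

Q_out = 669000 kJ/h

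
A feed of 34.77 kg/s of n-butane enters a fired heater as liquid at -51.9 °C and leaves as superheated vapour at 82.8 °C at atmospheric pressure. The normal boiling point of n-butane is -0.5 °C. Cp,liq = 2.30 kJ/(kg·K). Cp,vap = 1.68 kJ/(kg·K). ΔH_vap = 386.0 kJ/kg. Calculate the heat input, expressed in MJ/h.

liquid -51.9→-0.5 °C: 118.22 kJ/kg
vaporisation at -0.5 °C: 386 kJ/kg
vapour -0.5→82.8 °C: 139.94 kJ/kg
Δh = 118.22 + 386 + 139.94 = 644.16 kJ/kg
Q = ṁ·Δh = 34.77 kg/s × 644.16 kJ/kg = 22398 kJ/s
|Q| = 22398 kW = 80631 MJ/h

Q = 80600 MJ/h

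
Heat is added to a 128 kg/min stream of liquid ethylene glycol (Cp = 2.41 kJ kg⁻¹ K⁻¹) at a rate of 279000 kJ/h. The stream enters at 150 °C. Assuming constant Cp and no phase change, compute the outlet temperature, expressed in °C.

Q = 279000 kJ/h = 4650 kJ/min
ΔT = Q/(ṁ·Cp) = 4650/(128×2.41) = 15.074 K
T_out = 150 + 15.074 = 165.07 °C

T_out = 165 °C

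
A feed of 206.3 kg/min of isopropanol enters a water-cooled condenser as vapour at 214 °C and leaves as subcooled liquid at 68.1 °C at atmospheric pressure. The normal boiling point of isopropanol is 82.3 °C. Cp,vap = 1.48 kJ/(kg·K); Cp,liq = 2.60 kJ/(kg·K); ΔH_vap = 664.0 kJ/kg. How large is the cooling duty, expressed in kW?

Q_c = 3080 kW

vapour 214→82.3 °C: -194.92 kJ/kg
condensation at 82.3 °C: -664 kJ/kg
liquid 82.3→68.1 °C: -36.92 kJ/kg
Δh = -194.92 + -664 + -36.92 = -895.84 kJ/kg
Q = ṁ·Δh = 206.3 kg/min × -895.84 kJ/kg = -184810 kJ/min
|Q| = 3080.2 kW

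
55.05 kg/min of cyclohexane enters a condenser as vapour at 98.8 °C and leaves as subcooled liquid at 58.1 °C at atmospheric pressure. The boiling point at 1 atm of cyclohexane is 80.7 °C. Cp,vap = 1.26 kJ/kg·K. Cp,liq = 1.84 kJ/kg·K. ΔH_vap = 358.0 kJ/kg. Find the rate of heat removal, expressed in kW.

Q_c = 388 kW

vapour 98.8→80.7 °C: -22.806 kJ/kg
condensation at 80.7 °C: -358 kJ/kg
liquid 80.7→58.1 °C: -41.584 kJ/kg
Δh = -22.806 + -358 + -41.584 = -422.39 kJ/kg
Q = ṁ·Δh = 55.05 kg/min × -422.39 kJ/kg = -23253 kJ/min
|Q| = 387.54 kW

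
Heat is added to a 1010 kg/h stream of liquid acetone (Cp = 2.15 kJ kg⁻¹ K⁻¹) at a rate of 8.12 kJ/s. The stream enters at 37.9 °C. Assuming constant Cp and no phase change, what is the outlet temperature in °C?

Q = 8.12 kJ/s = 29232 kJ/h
ΔT = Q/(ṁ·Cp) = 29232/(1010×2.15) = 13.462 K
T_out = 37.9 + 13.462 = 51.362 °C

T_out = 51.4 °C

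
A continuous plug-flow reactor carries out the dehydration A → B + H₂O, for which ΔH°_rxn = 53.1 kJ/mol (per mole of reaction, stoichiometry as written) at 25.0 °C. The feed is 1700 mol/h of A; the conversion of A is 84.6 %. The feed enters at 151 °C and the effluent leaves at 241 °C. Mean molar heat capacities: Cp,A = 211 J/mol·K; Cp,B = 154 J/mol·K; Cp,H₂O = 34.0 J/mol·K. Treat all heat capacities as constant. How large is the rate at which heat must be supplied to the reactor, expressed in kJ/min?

Extent of reaction ξ = 0.846 × 1700 = 1438.2 mol/h
Reaction term: ξ·ΔH°_rxn = 1438.2 × 53.1 = 76368 kJ/h
Sensible, feed 151→25 °C: -45196 kJ/h
Outlet flows (mol/h): A 261.8, B 1438.2, H₂O 1438.2
Sensible, products 25→241 °C: 70334 kJ/h
Q = ΔH = 101510 kJ/h = 28.196 kW
Heat supplied = 1691.8 kJ/min

Q_in = 1690 kJ/min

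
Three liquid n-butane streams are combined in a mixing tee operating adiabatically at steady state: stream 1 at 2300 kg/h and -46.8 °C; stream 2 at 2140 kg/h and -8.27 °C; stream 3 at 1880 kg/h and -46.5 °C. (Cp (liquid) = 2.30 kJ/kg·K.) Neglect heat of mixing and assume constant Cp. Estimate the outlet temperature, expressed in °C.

Energy balance with Q = 0: Σ ṁᵢCp,ᵢ(T_out − Tᵢ) = 0
Σ ṁᵢCp,ᵢTᵢ = 2300×2.30×-46.8 + 2140×2.30×-8.27 + 1880×2.30×-46.5 = -489340
Σ ṁᵢCp,ᵢ = 2300×2.30 + 2140×2.30 + 1880×2.30 = 14536
T_out = -489340 / 14536 = -33.664 °C

T_out = -33.7 °C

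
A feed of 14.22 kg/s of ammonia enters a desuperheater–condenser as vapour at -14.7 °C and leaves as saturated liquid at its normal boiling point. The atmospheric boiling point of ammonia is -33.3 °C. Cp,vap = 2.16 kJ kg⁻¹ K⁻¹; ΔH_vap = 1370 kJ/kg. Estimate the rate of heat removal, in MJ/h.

vapour -14.7→-33.3 °C: -40.176 kJ/kg
condensation at -33.3 °C: -1370 kJ/kg
Δh = -40.176 + -1370 = -1410.2 kJ/kg
Q = ṁ·Δh = 14.22 kg/s × -1410.2 kJ/kg = -20053 kJ/s
|Q| = 20053 kW = 72190 MJ/h

Q_c = 72200 MJ/h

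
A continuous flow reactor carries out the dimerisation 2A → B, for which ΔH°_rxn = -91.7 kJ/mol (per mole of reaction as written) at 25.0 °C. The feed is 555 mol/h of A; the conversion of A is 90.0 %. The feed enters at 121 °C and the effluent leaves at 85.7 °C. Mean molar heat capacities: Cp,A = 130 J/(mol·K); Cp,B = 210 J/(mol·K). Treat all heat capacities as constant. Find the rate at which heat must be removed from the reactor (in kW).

Q_out = 7.28 kW

Extent of reaction ξ = 0.900 × 555 / 2 = 249.75 mol/h
Reaction term: ξ·ΔH°_rxn = 249.75 × -91.7 = -22902 kJ/h
Sensible, feed 121→25 °C: -6926.4 kJ/h
Outlet flows (mol/h): A 55.5, B 249.75
Sensible, products 25→85.7 °C: 3621.5 kJ/h
Q = ΔH = -26207 kJ/h = -7.2797 kW
Heat removed = 7.2797 kW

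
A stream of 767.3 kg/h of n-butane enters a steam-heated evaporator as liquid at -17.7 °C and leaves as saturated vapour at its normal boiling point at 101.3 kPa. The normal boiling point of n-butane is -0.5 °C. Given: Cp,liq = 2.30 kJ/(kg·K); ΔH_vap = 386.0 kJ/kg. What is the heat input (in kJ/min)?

liquid -17.7→-0.5 °C: 39.56 kJ/kg
vaporisation at -0.5 °C: 386 kJ/kg
Δh = 39.56 + 386 = 425.56 kJ/kg
Q = ṁ·Δh = 767.3 kg/h × 425.56 kJ/kg = 326530 kJ/h
|Q| = 90.703 kW = 5442.2 kJ/min

Q = 5440 kJ/min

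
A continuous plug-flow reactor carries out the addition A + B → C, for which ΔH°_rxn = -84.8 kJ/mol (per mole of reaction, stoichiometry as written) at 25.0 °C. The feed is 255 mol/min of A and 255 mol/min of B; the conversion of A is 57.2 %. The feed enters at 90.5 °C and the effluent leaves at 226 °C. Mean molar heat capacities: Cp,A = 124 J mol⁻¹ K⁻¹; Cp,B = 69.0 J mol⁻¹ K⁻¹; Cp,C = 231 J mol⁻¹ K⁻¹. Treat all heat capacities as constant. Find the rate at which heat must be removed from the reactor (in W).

Extent of reaction ξ = 0.572 × 255 = 145.86 mol/min
Reaction term: ξ·ΔH°_rxn = 145.86 × -84.8 = -12369 kJ/min
Sensible, feed 90.5→25 °C: -3223.6 kJ/min
Outlet flows (mol/min): A 109.14, B 109.14, C 145.86
Sensible, products 25→226 °C: 11006 kJ/min
Q = ΔH = -4586.2 kJ/min = -76.437 kW
Heat removed = 76437 W

Q_out = 76400 W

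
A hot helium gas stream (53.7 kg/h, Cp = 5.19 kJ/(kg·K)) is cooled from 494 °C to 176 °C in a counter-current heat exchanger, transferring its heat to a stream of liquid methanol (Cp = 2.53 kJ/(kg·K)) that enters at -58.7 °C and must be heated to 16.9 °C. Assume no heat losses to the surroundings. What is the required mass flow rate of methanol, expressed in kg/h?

Heat released by hot stream: Q = 53.7 × 5.19 × (494 − 176) = 88628 kJ/h
Energy balance on cold side (adiabatic exchanger): Q = ṁ_c·Cp_c·(T_c,out − T_c,in)
ṁ_c = 88628 / [2.53 × (16.9 − -58.7)] = 463.37 kg/h

ṁ_c = 463 kg/h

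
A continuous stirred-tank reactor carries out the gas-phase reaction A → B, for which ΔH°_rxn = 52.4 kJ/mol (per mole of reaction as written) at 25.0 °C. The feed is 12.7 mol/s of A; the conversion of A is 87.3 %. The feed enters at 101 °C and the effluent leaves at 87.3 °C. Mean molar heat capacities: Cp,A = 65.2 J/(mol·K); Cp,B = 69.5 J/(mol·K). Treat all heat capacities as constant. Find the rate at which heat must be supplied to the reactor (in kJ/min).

Extent of reaction ξ = 0.873 × 12.7 = 11.087 mol/s
Reaction term: ξ·ΔH°_rxn = 11.087 × 52.4 = 580.96 kJ/s
Sensible, feed 101→25 °C: -62.931 kJ/s
Outlet flows (mol/s): A 1.6129, B 11.087
Sensible, products 25→87.3 °C: 54.557 kJ/s
Q = ΔH = 572.59 kJ/s = 572.59 kW
Heat supplied = 34355 kJ/min

Q_in = 34400 kJ/min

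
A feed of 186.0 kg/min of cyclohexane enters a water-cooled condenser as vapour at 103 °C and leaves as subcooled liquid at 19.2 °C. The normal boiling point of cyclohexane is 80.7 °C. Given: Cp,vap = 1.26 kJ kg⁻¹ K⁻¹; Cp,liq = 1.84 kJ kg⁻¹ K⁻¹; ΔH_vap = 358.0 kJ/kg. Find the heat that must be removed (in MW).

vapour 103→80.7 °C: -28.098 kJ/kg
condensation at 80.7 °C: -358 kJ/kg
liquid 80.7→19.2 °C: -113.16 kJ/kg
Δh = -28.098 + -358 + -113.16 = -499.26 kJ/kg
Q = ṁ·Δh = 186.0 kg/min × -499.26 kJ/kg = -92862 kJ/min
|Q| = 1547.7 kW = 1.5477 MW

Q_c = 1.55 MW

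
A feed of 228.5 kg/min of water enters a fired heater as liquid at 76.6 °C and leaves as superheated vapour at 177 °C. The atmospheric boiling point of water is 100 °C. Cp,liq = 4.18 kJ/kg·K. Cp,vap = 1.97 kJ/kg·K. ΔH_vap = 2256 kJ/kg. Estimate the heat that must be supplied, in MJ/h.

Q = 34400 MJ/h

liquid 76.6→100 °C: 97.812 kJ/kg
vaporisation at 100 °C: 2256 kJ/kg
vapour 100→177 °C: 151.69 kJ/kg
Δh = 97.812 + 2256 + 151.69 = 2505.5 kJ/kg
Q = ṁ·Δh = 228.5 kg/min × 2505.5 kJ/kg = 572510 kJ/min
|Q| = 9541.8 kW = 34350 MJ/h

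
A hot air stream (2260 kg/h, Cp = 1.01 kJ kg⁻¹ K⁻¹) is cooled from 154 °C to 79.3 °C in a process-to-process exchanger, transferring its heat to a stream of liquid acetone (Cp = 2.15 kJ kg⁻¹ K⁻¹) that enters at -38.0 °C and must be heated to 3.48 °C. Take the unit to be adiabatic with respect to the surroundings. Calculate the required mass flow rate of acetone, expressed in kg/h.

ṁ_c = 1910 kg/h

Heat released by hot stream: Q = 2260 × 1.01 × (154 − 79.3) = 170510 kJ/h
Energy balance on cold side (adiabatic exchanger): Q = ṁ_c·Cp_c·(T_c,out − T_c,in)
ṁ_c = 170510 / [2.15 × (3.48 − -38.0)] = 1911.9 kg/h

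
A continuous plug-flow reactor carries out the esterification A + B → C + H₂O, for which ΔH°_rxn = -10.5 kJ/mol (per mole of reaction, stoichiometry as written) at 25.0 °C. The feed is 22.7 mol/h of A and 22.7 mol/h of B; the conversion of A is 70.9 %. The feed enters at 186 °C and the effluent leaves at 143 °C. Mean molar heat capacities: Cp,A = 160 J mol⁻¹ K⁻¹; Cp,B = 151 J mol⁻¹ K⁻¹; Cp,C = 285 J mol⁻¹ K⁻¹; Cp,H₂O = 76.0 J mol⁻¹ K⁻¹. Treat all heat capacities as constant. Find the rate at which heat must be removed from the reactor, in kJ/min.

Extent of reaction ξ = 0.709 × 22.7 = 16.094 mol/h
Reaction term: ξ·ΔH°_rxn = 16.094 × -10.5 = -168.99 kJ/h
Sensible, feed 186→25 °C: -1136.6 kJ/h
Outlet flows (mol/h): A 6.6057, B 6.6057, C 16.094, H₂O 16.094
Sensible, products 25→143 °C: 928 kJ/h
Q = ΔH = -377.6 kJ/h = -0.10489 kW
Heat removed = 6.2933 kJ/min

Q_out = 6.29 kJ/min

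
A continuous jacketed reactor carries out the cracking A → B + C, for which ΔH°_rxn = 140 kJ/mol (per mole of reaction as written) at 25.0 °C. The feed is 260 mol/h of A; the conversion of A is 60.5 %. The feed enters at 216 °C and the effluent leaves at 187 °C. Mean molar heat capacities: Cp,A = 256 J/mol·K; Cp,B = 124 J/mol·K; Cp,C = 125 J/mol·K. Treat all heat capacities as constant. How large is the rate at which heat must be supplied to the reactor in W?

Q_in = 5530 W

Extent of reaction ξ = 0.605 × 260 = 157.3 mol/h
Reaction term: ξ·ΔH°_rxn = 157.3 × 140 = 22022 kJ/h
Sensible, feed 216→25 °C: -12713 kJ/h
Outlet flows (mol/h): A 102.7, B 157.3, C 157.3
Sensible, products 25→187 °C: 10604 kJ/h
Q = ΔH = 19913 kJ/h = 5.5315 kW
Heat supplied = 5531.5 W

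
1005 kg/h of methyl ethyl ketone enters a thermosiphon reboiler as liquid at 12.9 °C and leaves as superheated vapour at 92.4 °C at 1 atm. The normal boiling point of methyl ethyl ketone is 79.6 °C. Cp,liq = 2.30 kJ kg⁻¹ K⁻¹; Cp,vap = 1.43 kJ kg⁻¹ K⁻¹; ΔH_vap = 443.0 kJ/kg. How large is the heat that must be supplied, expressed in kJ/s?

liquid 12.9→79.6 °C: 153.41 kJ/kg
vaporisation at 79.6 °C: 443 kJ/kg
vapour 79.6→92.4 °C: 18.304 kJ/kg
Δh = 153.41 + 443 + 18.304 = 614.71 kJ/kg
Q = ṁ·Δh = 1005 kg/h × 614.71 kJ/kg = 617790 kJ/h
|Q| = 171.61 kW

Q = 172 kJ/s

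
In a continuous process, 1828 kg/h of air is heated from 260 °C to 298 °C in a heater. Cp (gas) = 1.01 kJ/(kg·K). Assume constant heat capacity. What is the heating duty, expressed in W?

Q = 19500 W

Q = ṁ·Cp·ΔT = 1828 × 1.01 × (298 − 260) = 70159 kJ/h
Converting: 70159 / 3600 s = 19.489 kW
Heating duty = 19489 W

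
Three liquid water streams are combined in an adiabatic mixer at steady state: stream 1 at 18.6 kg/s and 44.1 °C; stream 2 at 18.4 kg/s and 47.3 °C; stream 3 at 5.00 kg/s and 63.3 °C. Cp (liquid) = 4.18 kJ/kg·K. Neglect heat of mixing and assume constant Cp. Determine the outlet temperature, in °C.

Adiabatic, steady state ⇒ Σ ṁᵢCp,ᵢ(T_out − Tᵢ) = 0
T_out = Σ ṁᵢCp,ᵢTᵢ / Σ ṁᵢCp,ᵢ
      = 8389.6 / 175.56 = 47.788 °C

T_out = 47.8 °C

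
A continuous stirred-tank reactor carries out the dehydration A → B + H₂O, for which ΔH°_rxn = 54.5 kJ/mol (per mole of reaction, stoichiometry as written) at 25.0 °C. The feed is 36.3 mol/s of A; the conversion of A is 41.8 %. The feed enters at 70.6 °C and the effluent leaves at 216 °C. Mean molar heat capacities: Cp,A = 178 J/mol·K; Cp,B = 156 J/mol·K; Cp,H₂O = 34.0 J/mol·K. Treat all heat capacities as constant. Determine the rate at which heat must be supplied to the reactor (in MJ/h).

Q_in = 6480 MJ/h

Extent of reaction ξ = 0.418 × 36.3 = 15.173 mol/s
Reaction term: ξ·ΔH°_rxn = 15.173 × 54.5 = 826.95 kJ/s
Sensible, feed 70.6→25 °C: -294.64 kJ/s
Outlet flows (mol/s): A 21.127, B 15.173, H₂O 15.173
Sensible, products 25→216 °C: 1268.9 kJ/s
Q = ΔH = 1801.2 kJ/s = 1801.2 kW
Heat supplied = 6484.4 MJ/h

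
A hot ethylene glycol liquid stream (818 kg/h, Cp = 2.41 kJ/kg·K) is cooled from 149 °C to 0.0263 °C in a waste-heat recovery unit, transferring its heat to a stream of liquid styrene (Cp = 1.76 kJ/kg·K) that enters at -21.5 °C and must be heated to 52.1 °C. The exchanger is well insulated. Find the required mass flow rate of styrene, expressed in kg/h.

Heat released by hot stream: Q = 818 × 2.41 × (149 − 0.0263) = 293680 kJ/h
Energy balance on cold side (adiabatic exchanger): Q = ṁ_c·Cp_c·(T_c,out − T_c,in)
ṁ_c = 293680 / [1.76 × (52.1 − -21.5)] = 2267.2 kg/h

ṁ_c = 2270 kg/h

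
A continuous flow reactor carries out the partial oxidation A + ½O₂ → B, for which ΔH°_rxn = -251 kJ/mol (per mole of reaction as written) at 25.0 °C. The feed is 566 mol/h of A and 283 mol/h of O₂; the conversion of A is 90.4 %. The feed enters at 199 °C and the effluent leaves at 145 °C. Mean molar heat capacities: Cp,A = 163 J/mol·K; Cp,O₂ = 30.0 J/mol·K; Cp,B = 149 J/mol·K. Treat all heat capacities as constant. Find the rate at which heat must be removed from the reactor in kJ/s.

Extent of reaction ξ = 0.904 × 566 = 511.66 mol/h
Reaction term: ξ·ΔH°_rxn = 511.66 × -251 = -128430 kJ/h
Sensible, feed 199→25 °C: -17530 kJ/h
Outlet flows (mol/h): A 54.336, O₂ 27.168, B 511.66
Sensible, products 25→145 °C: 10309 kJ/h
Q = ΔH = -135650 kJ/h = -37.68 kW
Heat removed = 37.68 kJ/s

Q_out = 37.7 kJ/s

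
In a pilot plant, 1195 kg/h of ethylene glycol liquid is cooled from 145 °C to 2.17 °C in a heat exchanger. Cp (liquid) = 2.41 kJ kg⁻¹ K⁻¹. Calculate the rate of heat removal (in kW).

Q_c = 114 kW

Q = ṁ·Cp·ΔT = 1195 × 2.41 × (2.17 − 145) = -411340 kJ/h
Converting: 411340 / 3600 s = 114.26 kW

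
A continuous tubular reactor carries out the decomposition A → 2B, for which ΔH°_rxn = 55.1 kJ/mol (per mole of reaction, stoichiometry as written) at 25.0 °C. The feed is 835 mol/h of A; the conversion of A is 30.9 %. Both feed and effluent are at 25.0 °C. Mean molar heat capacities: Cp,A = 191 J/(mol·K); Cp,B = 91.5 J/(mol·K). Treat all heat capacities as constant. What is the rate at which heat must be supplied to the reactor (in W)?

Extent of reaction ξ = 0.309 × 835 = 258.01 mol/h
Reaction term: ξ·ΔH°_rxn = 258.01 × 55.1 = 14217 kJ/h
Q = ΔH = 14217 kJ/h = 3.9491 kW
Heat supplied = 3949.1 W

Q_in = 3950 W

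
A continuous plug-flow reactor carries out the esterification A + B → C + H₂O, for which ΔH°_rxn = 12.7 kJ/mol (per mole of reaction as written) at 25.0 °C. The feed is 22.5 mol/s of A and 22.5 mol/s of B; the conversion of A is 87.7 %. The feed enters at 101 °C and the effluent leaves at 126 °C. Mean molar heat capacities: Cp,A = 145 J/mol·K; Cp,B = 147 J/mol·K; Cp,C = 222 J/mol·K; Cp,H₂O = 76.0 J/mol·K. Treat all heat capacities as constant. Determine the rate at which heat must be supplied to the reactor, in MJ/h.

Q_in = 1540 MJ/h

Extent of reaction ξ = 0.877 × 22.5 = 19.733 mol/s
Reaction term: ξ·ΔH°_rxn = 19.733 × 12.7 = 250.6 kJ/s
Sensible, feed 101→25 °C: -499.32 kJ/s
Outlet flows (mol/s): A 2.7675, B 2.7675, C 19.733, H₂O 19.733
Sensible, products 25→126 °C: 675.53 kJ/s
Q = ΔH = 426.81 kJ/s = 426.81 kW
Heat supplied = 1536.5 MJ/h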